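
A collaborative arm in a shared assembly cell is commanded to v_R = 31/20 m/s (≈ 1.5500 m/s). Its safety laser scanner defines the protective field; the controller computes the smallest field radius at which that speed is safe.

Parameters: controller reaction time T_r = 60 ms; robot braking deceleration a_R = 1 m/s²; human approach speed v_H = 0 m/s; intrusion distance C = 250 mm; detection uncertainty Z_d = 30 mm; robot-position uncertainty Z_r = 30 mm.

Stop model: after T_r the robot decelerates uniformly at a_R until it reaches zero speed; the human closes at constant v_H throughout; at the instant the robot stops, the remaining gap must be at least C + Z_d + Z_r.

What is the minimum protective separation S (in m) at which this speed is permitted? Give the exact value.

T_s = v_R/a_R = (31/20)/1 = 1.5500 s
reaction-phase robot travel = 1.5500·0.0600 = 0.0930 m
robot under decel: 1.5500²/(2·1.0000) = 1.2012 m
human over T_r+T_s: 0.0000·(0.0600+1.5500) = 0.0000 m
residual clearance needed = 0.2500+0.0300+0.0300 = 0.3100 m
S_min ≈ 0.0930+1.2012+0.0000+0.3100  ⇒  S_min = 6417/4000 m

S_min = 6417/4000 m = 1.6042 m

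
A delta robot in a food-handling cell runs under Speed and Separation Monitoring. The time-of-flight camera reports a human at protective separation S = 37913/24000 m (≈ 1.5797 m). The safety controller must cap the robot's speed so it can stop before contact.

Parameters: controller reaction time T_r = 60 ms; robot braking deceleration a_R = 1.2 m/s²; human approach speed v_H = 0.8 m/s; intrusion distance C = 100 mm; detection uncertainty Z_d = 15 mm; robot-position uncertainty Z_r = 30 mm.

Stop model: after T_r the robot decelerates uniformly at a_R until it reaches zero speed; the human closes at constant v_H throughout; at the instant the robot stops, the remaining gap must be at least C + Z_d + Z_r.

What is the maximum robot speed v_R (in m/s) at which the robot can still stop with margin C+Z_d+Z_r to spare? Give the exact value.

collect terms ⇒ (5/12)·v_R² + (109/150)·v_R + (-33281/24000) = 0
  disc = (109/150)² − 4·(5/12)·(-33281/24000) = 113569/40000 ; √disc = 337/200
  v_R = (−(109/150) + 337/200) / (2·(5/12)) = 23/20 m/s
check:
stop time T_s = (23/20)/(6/5) = 0.9583 s
robot in T_r: 1.1500·0.0600 = 0.0690 m
braking distance = 1.1500²/(2·1.2000) = 0.5510 m
human over T_r+T_s: 0.8000·(0.0600+0.9583) = 0.8147 m
C+Z_d+Z_r = 0.1000+0.0150+0.0300 = 0.1450 m
sum ≈ 0.0690+0.5510+0.8147+0.1450 ≈ 1.5797 m = S ✓

v_R_max = 23/20 m/s = 1.1500 m/s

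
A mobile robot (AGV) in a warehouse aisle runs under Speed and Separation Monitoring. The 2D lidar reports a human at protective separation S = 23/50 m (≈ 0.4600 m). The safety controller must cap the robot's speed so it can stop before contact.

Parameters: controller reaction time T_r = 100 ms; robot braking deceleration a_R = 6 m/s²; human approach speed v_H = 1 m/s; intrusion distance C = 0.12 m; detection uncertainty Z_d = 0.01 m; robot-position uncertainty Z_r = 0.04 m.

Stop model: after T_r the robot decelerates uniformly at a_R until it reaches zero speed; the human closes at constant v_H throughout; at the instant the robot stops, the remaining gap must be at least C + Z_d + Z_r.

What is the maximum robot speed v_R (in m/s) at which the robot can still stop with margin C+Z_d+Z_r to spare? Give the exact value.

at the boundary: (1/12)·v² + (4/15)·v + (-19/100) = 0
  disc = (4/15)² − 4·(1/12)·(-19/100) = 121/900 ; √disc = 11/30
  v_R = (−(4/15) + 11/30) / (2·(1/12)) = 3/5 m/s
check:
braking lasts T_s = (3/5)/6 = 0.1000 s
reaction-phase robot travel = 0.6000·0.1000 = 0.0600 m
robot under decel: 0.6000²/(2·6.0000) = 0.0300 m
human over T_r+T_s: 1.0000·(0.1000+0.1000) = 0.2000 m
margins: 0.1200+0.0100+0.0400 = 0.1700 m
sum ≈ 0.0600+0.0300+0.2000+0.1700 ≈ 0.4600 m = S ✓

v_R_max = 3/5 m/s = 0.6000 m/s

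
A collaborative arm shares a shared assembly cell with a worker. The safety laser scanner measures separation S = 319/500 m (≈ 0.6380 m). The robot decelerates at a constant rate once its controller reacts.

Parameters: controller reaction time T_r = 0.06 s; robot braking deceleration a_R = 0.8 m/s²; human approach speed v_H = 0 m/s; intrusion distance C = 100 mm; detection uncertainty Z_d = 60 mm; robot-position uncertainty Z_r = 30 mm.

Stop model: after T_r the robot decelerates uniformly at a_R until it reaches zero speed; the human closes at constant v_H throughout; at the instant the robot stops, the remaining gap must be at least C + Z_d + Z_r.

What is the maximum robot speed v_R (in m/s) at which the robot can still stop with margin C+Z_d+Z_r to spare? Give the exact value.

v_R_max = 4/5 m/s = 0.8000 m/s

at the boundary: (5/8)·v² + (3/50)·v + (-56/125) = 0
  disc = (3/50)² − 4·(5/8)·(-56/125) = 2809/2500 ; √disc = 53/50
  v_R = (−(3/50) + 53/50) / (2·(5/8)) = 4/5 m/s
check:
stop time T_s = (4/5)/(4/5) = 1.0000 s
robot covers v_R·T_r = 0.8000·0.0600 = 0.0480 m before braking
robot covers 0.8000·1.0000 − ½·0.8000·1.0000² = 0.4000 m while stopping
person approaches 0.0000·(0.0600+1.0000) = 0.0000 m
margins: 0.1000+0.0600+0.0300 = 0.1900 m
sum ≈ 0.0480+0.4000+0.0000+0.1900 ≈ 0.6380 m = S ✓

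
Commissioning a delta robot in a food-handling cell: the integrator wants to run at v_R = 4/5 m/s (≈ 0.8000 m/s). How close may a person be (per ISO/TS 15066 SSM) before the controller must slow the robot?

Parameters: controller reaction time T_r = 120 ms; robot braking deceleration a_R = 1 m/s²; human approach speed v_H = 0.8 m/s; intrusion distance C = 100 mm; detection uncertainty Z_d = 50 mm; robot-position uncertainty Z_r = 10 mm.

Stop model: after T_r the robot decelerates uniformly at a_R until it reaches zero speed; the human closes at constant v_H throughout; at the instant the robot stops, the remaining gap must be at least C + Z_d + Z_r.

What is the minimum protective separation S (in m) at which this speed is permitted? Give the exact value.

braking lasts T_s = (4/5)/1 = 0.8000 s
reaction-phase robot travel = 0.8000·0.1200 = 0.0960 m
robot covers 0.8000·0.8000 − ½·1.0000·0.8000² = 0.3200 m while stopping
person approaches 0.8000·(0.1200+0.8000) = 0.7360 m
C+Z_d+Z_r = 0.1000+0.0500+0.0100 = 0.1600 m
S_min ≈ 0.0960+0.3200+0.7360+0.1600  ⇒  S_min = 164/125 m

S_min = 164/125 m = 1.3120 m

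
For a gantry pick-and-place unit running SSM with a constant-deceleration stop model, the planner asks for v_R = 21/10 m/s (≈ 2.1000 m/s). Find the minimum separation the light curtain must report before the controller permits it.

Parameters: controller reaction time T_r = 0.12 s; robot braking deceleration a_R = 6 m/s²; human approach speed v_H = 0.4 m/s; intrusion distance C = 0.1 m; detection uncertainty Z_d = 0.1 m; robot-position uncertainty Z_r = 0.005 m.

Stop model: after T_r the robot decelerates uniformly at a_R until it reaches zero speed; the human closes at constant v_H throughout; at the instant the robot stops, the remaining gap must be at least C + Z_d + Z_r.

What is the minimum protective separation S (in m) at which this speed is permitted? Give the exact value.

S_min = 81/80 m = 1.0125 m

braking lasts T_s = (21/10)/6 = 0.3500 s
reaction-phase robot travel = 2.1000·0.1200 = 0.2520 m
braking distance = 2.1000²/(2·6.0000) = 0.3675 m
human over T_r+T_s: 0.4000·(0.1200+0.3500) = 0.1880 m
C+Z_d+Z_r = 0.1000+0.1000+0.0050 = 0.2050 m
S_min ≈ 0.2520+0.3675+0.1880+0.2050  ⇒  S_min = 81/80 m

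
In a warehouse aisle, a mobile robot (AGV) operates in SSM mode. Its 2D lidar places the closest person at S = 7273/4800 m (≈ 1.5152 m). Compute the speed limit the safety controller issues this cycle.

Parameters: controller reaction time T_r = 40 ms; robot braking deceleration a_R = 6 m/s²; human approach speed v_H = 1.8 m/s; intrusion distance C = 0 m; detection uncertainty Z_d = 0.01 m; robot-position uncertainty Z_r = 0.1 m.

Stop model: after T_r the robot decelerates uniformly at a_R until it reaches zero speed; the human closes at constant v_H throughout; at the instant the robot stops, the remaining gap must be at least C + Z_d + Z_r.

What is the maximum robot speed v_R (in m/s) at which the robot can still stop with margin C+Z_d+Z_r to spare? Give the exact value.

collect terms ⇒ (1/12)·v_R² + (17/50)·v_R + (-31997/24000) = 0
  disc = (17/50)² − 4·(1/12)·(-31997/24000) = 201601/360000 ; √disc = 449/600
  v_R = (−(17/50) + 449/600) / (2·(1/12)) = 49/20 m/s
check:
stop time T_s = (49/20)/6 = 0.4083 s
reaction-phase robot travel = 2.4500·0.0400 = 0.0980 m
robot covers 2.4500·0.4083 − ½·6.0000·0.4083² = 0.5002 m while stopping
human closes 1.8000·0.4483 = 0.8070 m
C+Z_d+Z_r = 0.0000+0.0100+0.1000 = 0.1100 m
sum ≈ 0.0980+0.5002+0.8070+0.1100 ≈ 1.5152 m = S ✓

v_R_max = 49/20 m/s = 2.4500 m/s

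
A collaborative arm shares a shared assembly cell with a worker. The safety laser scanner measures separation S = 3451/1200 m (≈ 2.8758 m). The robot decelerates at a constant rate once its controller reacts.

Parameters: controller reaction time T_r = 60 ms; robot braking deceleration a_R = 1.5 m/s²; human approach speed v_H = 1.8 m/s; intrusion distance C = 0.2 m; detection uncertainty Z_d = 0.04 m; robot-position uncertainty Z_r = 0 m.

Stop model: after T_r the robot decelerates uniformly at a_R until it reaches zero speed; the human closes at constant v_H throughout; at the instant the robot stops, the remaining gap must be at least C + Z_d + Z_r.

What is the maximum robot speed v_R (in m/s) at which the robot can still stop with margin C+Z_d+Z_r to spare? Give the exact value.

v_R_max = 29/20 m/s = 1.4500 m/s

at the boundary: (1/3)·v² + (63/50)·v + (-15167/6000) = 0
  disc = (63/50)² − 4·(1/3)·(-15167/6000) = 27889/5625 ; √disc = 167/75
  v_R = (−(63/50) + 167/75) / (2·(1/3)) = 29/20 m/s
check:
stop time T_s = (29/20)/(3/2) = 0.9667 s
robot in T_r: 1.4500·0.0600 = 0.0870 m
robot under decel: 1.4500²/(2·1.5000) = 0.7008 m
person approaches 1.8000·(0.0600+0.9667) = 1.8480 m
residual clearance needed = 0.2000+0.0400+0.0000 = 0.2400 m
sum ≈ 0.0870+0.7008+1.8480+0.2400 ≈ 2.8758 m = S ✓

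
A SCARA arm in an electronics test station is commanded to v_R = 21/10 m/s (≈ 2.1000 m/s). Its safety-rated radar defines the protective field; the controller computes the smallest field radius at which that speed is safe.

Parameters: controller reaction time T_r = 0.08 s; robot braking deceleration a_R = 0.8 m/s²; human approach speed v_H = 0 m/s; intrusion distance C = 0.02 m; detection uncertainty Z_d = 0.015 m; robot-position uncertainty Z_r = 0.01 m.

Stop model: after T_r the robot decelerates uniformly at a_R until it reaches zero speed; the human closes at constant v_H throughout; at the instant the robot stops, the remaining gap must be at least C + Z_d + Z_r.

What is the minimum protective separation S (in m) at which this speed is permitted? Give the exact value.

S_min = 11877/4000 m = 2.9693 m

stop time T_s = (21/10)/(4/5) = 2.6250 s
reaction-phase robot travel = 2.1000·0.0800 = 0.1680 m
robot under decel: 2.1000²/(2·0.8000) = 2.7563 m
human closes 0.0000·2.7050 = 0.0000 m
margins: 0.0200+0.0150+0.0100 = 0.0450 m
S_min ≈ 0.1680+2.7563+0.0000+0.0450  ⇒  S_min = 11877/4000 m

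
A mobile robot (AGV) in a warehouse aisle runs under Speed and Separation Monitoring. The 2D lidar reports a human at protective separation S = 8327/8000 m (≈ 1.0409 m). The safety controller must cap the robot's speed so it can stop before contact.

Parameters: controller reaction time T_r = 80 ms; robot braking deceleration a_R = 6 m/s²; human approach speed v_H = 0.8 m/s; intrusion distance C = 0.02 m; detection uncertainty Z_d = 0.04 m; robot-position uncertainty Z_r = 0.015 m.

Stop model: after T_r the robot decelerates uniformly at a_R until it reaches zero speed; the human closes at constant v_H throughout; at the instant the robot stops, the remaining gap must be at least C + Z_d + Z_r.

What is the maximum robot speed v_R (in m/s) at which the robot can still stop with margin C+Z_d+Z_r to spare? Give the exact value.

v_R_max = 9/4 m/s = 2.2500 m/s

at the boundary: (1/12)·v² + (16/75)·v + (-1443/1600) = 0
  disc = (16/75)² − 4·(1/12)·(-1443/1600) = 124609/360000 ; √disc = 353/600
  v_R = (−(16/75) + 353/600) / (2·(1/12)) = 9/4 m/s
check:
stop time T_s = (9/4)/6 = 0.3750 s
robot covers v_R·T_r = 2.2500·0.0800 = 0.1800 m before braking
robot under decel: 2.2500²/(2·6.0000) = 0.4219 m
person approaches 0.8000·(0.0800+0.3750) = 0.3640 m
residual clearance needed = 0.0200+0.0400+0.0150 = 0.0750 m
sum ≈ 0.1800+0.4219+0.3640+0.0750 ≈ 1.0409 m = S ✓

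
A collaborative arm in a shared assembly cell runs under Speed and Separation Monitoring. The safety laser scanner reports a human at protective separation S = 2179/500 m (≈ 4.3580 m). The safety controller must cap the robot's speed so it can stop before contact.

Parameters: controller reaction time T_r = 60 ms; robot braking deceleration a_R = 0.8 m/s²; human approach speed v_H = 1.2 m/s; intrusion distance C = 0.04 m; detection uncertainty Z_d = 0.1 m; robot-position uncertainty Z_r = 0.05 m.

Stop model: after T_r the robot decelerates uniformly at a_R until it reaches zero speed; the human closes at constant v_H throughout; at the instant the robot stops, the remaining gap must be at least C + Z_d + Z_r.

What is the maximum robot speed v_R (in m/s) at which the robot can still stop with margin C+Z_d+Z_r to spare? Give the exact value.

quadratic (5/8)·v² + (39/25)·v + (-512/125) = 0
  disc = (39/25)² − 4·(5/8)·(-512/125) = 7921/625 ; √disc = 89/25
  v_R = (−(39/25) + 89/25) / (2·(5/8)) = 8/5 m/s
check:
T_s = v_R/a_R = (8/5)/(4/5) = 2.0000 s
reaction-phase robot travel = 1.6000·0.0600 = 0.0960 m
robot covers 1.6000·2.0000 − ½·0.8000·2.0000² = 1.6000 m while stopping
human over T_r+T_s: 1.2000·(0.0600+2.0000) = 2.4720 m
margins: 0.0400+0.1000+0.0500 = 0.1900 m
sum ≈ 0.0960+1.6000+2.4720+0.1900 ≈ 4.3580 m = S ✓

v_R_max = 8/5 m/s = 1.6000 m/s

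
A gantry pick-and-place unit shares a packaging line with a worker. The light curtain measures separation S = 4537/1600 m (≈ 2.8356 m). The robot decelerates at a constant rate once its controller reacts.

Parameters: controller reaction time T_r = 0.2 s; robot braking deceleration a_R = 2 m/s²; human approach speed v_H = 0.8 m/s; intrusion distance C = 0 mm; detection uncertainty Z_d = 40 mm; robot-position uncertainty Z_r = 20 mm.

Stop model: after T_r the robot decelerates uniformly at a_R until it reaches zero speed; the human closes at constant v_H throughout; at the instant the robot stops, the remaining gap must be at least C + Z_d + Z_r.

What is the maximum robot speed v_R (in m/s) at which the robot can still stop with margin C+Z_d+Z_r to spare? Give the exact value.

v_R_max = 9/4 m/s = 2.2500 m/s

collect terms ⇒ (1/4)·v_R² + (3/5)·v_R + (-837/320) = 0
  disc = (3/5)² − 4·(1/4)·(-837/320) = 4761/1600 ; √disc = 69/40
  v_R = (−(3/5) + 69/40) / (2·(1/4)) = 9/4 m/s
check:
braking lasts T_s = (9/4)/2 = 1.1250 s
robot in T_r: 2.2500·0.2000 = 0.4500 m
robot under decel: 2.2500²/(2·2.0000) = 1.2656 m
human closes 0.8000·1.3250 = 1.0600 m
C+Z_d+Z_r = 0.0000+0.0400+0.0200 = 0.0600 m
sum ≈ 0.4500+1.2656+1.0600+0.0600 ≈ 2.8356 m = S ✓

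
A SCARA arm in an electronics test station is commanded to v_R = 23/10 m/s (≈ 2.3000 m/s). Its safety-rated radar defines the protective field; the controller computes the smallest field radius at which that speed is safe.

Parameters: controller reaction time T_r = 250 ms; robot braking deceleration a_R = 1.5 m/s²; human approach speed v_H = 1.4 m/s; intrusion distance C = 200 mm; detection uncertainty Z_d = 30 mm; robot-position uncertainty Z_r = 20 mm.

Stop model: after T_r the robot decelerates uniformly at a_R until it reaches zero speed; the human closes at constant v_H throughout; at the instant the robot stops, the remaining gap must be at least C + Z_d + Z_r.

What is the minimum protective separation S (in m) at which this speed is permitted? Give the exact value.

S_min = 1017/200 m = 5.0850 m

T_s = v_R/a_R = (23/10)/(3/2) = 1.5333 s
reaction-phase robot travel = 2.3000·0.2500 = 0.5750 m
robot under decel: 2.3000²/(2·1.5000) = 1.7633 m
person approaches 1.4000·(0.2500+1.5333) = 2.4967 m
residual clearance needed = 0.2000+0.0300+0.0200 = 0.2500 m
S_min ≈ 0.5750+1.7633+2.4967+0.2500  ⇒  S_min = 1017/200 m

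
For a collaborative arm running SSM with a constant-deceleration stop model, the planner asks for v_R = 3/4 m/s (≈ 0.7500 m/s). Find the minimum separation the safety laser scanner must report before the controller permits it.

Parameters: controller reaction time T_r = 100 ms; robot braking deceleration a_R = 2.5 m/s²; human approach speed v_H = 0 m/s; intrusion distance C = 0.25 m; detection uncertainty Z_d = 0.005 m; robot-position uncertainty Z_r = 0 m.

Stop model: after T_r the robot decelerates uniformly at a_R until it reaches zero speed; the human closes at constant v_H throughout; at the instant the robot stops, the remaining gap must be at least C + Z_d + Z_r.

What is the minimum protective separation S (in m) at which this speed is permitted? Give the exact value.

S_min = 177/400 m = 0.4425 m

braking lasts T_s = (3/4)/(5/2) = 0.3000 s
robot covers v_R·T_r = 0.7500·0.1000 = 0.0750 m before braking
robot covers 0.7500·0.3000 − ½·2.5000·0.3000² = 0.1125 m while stopping
human over T_r+T_s: 0.0000·(0.1000+0.3000) = 0.0000 m
C+Z_d+Z_r = 0.2500+0.0050+0.0000 = 0.2550 m
S_min ≈ 0.0750+0.1125+0.0000+0.2550  ⇒  S_min = 177/400 m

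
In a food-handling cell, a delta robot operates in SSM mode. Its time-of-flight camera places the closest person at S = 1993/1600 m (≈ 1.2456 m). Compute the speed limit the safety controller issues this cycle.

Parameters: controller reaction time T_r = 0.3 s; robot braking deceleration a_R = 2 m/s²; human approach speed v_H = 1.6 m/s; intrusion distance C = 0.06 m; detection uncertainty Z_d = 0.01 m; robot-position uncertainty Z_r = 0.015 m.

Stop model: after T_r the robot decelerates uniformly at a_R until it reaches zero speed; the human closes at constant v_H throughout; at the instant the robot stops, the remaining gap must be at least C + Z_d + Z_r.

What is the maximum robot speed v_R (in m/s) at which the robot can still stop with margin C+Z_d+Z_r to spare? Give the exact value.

collect terms ⇒ (1/4)·v_R² + (11/10)·v_R + (-1089/1600) = 0
  disc = (11/10)² − 4·(1/4)·(-1089/1600) = 121/64 ; √disc = 11/8
  v_R = (−(11/10) + 11/8) / (2·(1/4)) = 11/20 m/s
check:
stop time T_s = (11/20)/2 = 0.2750 s
robot covers v_R·T_r = 0.5500·0.3000 = 0.1650 m before braking
robot under decel: 0.5500²/(2·2.0000) = 0.0756 m
person approaches 1.6000·(0.3000+0.2750) = 0.9200 m
C+Z_d+Z_r = 0.0600+0.0100+0.0150 = 0.0850 m
sum ≈ 0.1650+0.0756+0.9200+0.0850 ≈ 1.2456 m = S ✓

v_R_max = 11/20 m/s = 0.5500 m/s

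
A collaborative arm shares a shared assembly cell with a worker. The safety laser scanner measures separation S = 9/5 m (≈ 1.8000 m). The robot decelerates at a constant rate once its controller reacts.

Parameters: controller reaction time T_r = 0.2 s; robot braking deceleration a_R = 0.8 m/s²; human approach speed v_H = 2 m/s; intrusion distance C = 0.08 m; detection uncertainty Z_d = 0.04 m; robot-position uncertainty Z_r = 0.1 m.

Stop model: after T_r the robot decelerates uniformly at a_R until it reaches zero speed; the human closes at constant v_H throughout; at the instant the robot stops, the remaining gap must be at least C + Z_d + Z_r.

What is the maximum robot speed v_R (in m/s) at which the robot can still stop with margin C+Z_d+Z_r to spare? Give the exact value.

v_R_max = 2/5 m/s = 0.4000 m/s

collect terms ⇒ (5/8)·v_R² + (27/10)·v_R + (-59/50) = 0
  disc = (27/10)² − 4·(5/8)·(-59/50) = 256/25 ; √disc = 16/5
  v_R = (−(27/10) + 16/5) / (2·(5/8)) = 2/5 m/s
check:
stop time T_s = (2/5)/(4/5) = 0.5000 s
robot covers v_R·T_r = 0.4000·0.2000 = 0.0800 m before braking
braking distance = 0.4000²/(2·0.8000) = 0.1000 m
person approaches 2.0000·(0.2000+0.5000) = 1.4000 m
C+Z_d+Z_r = 0.0800+0.0400+0.1000 = 0.2200 m
sum ≈ 0.0800+0.1000+1.4000+0.2200 ≈ 1.8000 m = S ✓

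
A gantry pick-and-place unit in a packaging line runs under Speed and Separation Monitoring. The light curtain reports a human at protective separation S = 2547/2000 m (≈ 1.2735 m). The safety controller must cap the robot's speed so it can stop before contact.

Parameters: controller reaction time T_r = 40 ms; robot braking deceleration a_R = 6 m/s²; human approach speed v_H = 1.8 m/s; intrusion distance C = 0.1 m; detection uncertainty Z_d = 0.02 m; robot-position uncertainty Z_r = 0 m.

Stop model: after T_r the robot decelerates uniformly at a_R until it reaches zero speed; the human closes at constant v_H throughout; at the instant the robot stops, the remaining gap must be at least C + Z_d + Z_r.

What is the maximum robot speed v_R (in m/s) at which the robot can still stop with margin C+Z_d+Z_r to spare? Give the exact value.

v_R_max = 21/10 m/s = 2.1000 m/s

quadratic (1/12)·v² + (17/50)·v + (-2163/2000) = 0
  disc = (17/50)² − 4·(1/12)·(-2163/2000) = 4761/10000 ; √disc = 69/100
  v_R = (−(17/50) + 69/100) / (2·(1/12)) = 21/10 m/s
check:
braking lasts T_s = (21/10)/6 = 0.3500 s
robot in T_r: 2.1000·0.0400 = 0.0840 m
robot under decel: 2.1000²/(2·6.0000) = 0.3675 m
person approaches 1.8000·(0.0400+0.3500) = 0.7020 m
residual clearance needed = 0.1000+0.0200+0.0000 = 0.1200 m
sum ≈ 0.0840+0.3675+0.7020+0.1200 ≈ 1.2735 m = S ✓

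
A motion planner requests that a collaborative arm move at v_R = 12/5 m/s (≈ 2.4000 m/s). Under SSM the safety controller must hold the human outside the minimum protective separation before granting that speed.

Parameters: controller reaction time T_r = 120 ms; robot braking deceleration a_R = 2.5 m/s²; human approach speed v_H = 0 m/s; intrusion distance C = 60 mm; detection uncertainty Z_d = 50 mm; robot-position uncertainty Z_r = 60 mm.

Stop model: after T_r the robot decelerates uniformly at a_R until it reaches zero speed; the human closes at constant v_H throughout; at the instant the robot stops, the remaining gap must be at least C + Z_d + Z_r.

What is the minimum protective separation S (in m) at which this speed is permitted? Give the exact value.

stop time T_s = (12/5)/(5/2) = 0.9600 s
robot covers v_R·T_r = 2.4000·0.1200 = 0.2880 m before braking
robot covers 2.4000·0.9600 − ½·2.5000·0.9600² = 1.1520 m while stopping
person approaches 0.0000·(0.1200+0.9600) = 0.0000 m
C+Z_d+Z_r = 0.0600+0.0500+0.0600 = 0.1700 m
S_min ≈ 0.2880+1.1520+0.0000+0.1700  ⇒  S_min = 161/100 m

S_min = 161/100 m = 1.6100 m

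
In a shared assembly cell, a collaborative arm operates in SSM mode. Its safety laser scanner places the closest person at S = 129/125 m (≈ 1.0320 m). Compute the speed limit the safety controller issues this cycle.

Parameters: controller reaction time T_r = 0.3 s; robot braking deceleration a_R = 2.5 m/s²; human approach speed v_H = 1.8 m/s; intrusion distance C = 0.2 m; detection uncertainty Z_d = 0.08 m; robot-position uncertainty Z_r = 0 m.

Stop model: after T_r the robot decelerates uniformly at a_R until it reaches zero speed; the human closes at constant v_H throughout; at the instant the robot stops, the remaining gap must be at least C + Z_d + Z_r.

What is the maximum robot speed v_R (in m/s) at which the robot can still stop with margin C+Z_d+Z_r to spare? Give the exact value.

collect terms ⇒ (1/5)·v_R² + (51/50)·v_R + (-53/250) = 0
  disc = (51/50)² − 4·(1/5)·(-53/250) = 121/100 ; √disc = 11/10
  v_R = (−(51/50) + 11/10) / (2·(1/5)) = 1/5 m/s
check:
T_s = v_R/a_R = (1/5)/(5/2) = 0.0800 s
reaction-phase robot travel = 0.2000·0.3000 = 0.0600 m
braking distance = 0.2000²/(2·2.5000) = 0.0080 m
human closes 1.8000·0.3800 = 0.6840 m
margins: 0.2000+0.0800+0.0000 = 0.2800 m
sum ≈ 0.0600+0.0080+0.6840+0.2800 ≈ 1.0320 m = S ✓

v_R_max = 1/5 m/s = 0.2000 m/s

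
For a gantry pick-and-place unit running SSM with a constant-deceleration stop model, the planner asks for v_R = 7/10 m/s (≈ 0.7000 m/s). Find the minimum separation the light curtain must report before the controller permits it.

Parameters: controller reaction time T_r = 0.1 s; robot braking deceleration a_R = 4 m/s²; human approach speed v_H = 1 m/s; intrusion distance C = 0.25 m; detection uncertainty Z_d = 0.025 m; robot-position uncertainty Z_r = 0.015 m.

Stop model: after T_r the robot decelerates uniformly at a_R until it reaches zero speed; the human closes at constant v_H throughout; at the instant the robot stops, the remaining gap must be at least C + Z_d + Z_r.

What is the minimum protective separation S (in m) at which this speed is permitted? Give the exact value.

S_min = 557/800 m = 0.6963 m

stop time T_s = (7/10)/4 = 0.1750 s
robot covers v_R·T_r = 0.7000·0.1000 = 0.0700 m before braking
braking distance = 0.7000²/(2·4.0000) = 0.0612 m
person approaches 1.0000·(0.1000+0.1750) = 0.2750 m
margins: 0.2500+0.0250+0.0150 = 0.2900 m
S_min ≈ 0.0700+0.0612+0.2750+0.2900  ⇒  S_min = 557/800 m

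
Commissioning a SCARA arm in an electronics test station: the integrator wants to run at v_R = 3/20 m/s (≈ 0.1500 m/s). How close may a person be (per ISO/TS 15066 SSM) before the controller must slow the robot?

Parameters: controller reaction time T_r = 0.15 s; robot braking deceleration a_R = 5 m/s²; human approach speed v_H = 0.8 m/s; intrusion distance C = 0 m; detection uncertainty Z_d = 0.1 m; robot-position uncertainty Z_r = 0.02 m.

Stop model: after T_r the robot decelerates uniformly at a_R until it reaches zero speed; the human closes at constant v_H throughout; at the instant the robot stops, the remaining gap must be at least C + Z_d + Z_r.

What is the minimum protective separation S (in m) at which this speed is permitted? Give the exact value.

S_min = 231/800 m = 0.2888 m

stop time T_s = (3/20)/5 = 0.0300 s
robot covers v_R·T_r = 0.1500·0.1500 = 0.0225 m before braking
braking distance = 0.1500²/(2·5.0000) = 0.0022 m
human closes 0.8000·0.1800 = 0.1440 m
margins: 0.0000+0.1000+0.0200 = 0.1200 m
S_min ≈ 0.0225+0.0022+0.1440+0.1200  ⇒  S_min = 231/800 m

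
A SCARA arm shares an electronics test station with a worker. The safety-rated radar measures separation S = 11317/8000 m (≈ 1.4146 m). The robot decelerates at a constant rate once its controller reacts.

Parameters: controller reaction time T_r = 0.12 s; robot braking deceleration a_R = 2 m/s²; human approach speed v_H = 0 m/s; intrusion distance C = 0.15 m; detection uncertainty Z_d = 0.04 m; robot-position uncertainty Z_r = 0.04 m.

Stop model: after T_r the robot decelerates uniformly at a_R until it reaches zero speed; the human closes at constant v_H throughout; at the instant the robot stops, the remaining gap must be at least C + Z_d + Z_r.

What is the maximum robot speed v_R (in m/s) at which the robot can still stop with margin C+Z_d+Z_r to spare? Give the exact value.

at the boundary: (1/4)·v² + (3/25)·v + (-9477/8000) = 0
  disc = (3/25)² − 4·(1/4)·(-9477/8000) = 47961/40000 ; √disc = 219/200
  v_R = (−(3/25) + 219/200) / (2·(1/4)) = 39/20 m/s
check:
braking lasts T_s = (39/20)/2 = 0.9750 s
robot covers v_R·T_r = 1.9500·0.1200 = 0.2340 m before braking
robot under decel: 1.9500²/(2·2.0000) = 0.9506 m
human over T_r+T_s: 0.0000·(0.1200+0.9750) = 0.0000 m
residual clearance needed = 0.1500+0.0400+0.0400 = 0.2300 m
sum ≈ 0.2340+0.9506+0.0000+0.2300 ≈ 1.4146 m = S ✓

v_R_max = 39/20 m/s = 1.9500 m/s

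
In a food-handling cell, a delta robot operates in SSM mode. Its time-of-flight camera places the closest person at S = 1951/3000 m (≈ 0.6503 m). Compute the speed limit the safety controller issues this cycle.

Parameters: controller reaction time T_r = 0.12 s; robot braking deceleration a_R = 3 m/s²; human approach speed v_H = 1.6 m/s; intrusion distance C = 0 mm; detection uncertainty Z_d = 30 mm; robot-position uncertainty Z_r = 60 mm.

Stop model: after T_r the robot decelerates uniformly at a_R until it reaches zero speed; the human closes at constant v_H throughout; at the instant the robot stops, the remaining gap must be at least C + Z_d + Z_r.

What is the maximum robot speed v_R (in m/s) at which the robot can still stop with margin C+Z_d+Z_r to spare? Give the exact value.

quadratic (1/6)·v² + (49/75)·v + (-221/600) = 0
  disc = (49/75)² − 4·(1/6)·(-221/600) = 1681/2500 ; √disc = 41/50
  v_R = (−(49/75) + 41/50) / (2·(1/6)) = 1/2 m/s
check:
braking lasts T_s = (1/2)/3 = 0.1667 s
reaction-phase robot travel = 0.5000·0.1200 = 0.0600 m
robot covers 0.5000·0.1667 − ½·3.0000·0.1667² = 0.0417 m while stopping
human closes 1.6000·0.2867 = 0.4587 m
C+Z_d+Z_r = 0.0000+0.0300+0.0600 = 0.0900 m
sum ≈ 0.0600+0.0417+0.4587+0.0900 ≈ 0.6503 m = S ✓

v_R_max = 1/2 m/s = 0.5000 m/s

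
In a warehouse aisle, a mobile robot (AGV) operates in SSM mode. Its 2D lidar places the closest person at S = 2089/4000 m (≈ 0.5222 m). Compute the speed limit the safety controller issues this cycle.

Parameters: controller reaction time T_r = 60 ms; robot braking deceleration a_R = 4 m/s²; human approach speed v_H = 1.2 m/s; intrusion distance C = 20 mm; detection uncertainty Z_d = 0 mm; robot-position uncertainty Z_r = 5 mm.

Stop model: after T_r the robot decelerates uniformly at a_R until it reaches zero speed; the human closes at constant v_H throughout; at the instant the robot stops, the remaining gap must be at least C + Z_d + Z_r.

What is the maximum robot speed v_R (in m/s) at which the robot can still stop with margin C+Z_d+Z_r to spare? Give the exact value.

collect terms ⇒ (1/8)·v_R² + (9/25)·v_R + (-1701/4000) = 0
  disc = (9/25)² − 4·(1/8)·(-1701/4000) = 13689/40000 ; √disc = 117/200
  v_R = (−(9/25) + 117/200) / (2·(1/8)) = 9/10 m/s
check:
braking lasts T_s = (9/10)/4 = 0.2250 s
reaction-phase robot travel = 0.9000·0.0600 = 0.0540 m
braking distance = 0.9000²/(2·4.0000) = 0.1013 m
person approaches 1.2000·(0.0600+0.2250) = 0.3420 m
margins: 0.0200+0.0000+0.0050 = 0.0250 m
sum ≈ 0.0540+0.1013+0.3420+0.0250 ≈ 0.5222 m = S ✓

v_R_max = 9/10 m/s = 0.9000 m/s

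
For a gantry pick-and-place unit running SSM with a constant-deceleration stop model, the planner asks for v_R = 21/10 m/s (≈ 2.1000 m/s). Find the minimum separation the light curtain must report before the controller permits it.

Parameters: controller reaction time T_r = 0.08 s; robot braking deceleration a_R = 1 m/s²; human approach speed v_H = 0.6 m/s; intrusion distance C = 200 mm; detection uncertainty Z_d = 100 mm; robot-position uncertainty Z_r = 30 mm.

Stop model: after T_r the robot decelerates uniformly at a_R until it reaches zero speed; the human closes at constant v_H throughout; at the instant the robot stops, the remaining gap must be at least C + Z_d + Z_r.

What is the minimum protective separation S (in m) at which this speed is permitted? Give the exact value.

stop time T_s = (21/10)/1 = 2.1000 s
robot covers v_R·T_r = 2.1000·0.0800 = 0.1680 m before braking
robot covers 2.1000·2.1000 − ½·1.0000·2.1000² = 2.2050 m while stopping
person approaches 0.6000·(0.0800+2.1000) = 1.3080 m
residual clearance needed = 0.2000+0.1000+0.0300 = 0.3300 m
S_min ≈ 0.1680+2.2050+1.3080+0.3300  ⇒  S_min = 4011/1000 m

S_min = 4011/1000 m = 4.0110 m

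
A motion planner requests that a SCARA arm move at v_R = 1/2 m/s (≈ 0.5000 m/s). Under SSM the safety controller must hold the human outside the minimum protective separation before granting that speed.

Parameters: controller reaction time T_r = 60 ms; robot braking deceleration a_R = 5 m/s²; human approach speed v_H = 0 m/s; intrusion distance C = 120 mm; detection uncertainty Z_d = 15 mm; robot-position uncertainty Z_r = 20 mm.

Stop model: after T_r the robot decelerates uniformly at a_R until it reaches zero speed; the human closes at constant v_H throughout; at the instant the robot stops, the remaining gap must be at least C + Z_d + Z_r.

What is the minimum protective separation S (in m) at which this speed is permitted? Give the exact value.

S_min = 21/100 m = 0.2100 m

stop time T_s = (1/2)/5 = 0.1000 s
robot covers v_R·T_r = 0.5000·0.0600 = 0.0300 m before braking
robot covers 0.5000·0.1000 − ½·5.0000·0.1000² = 0.0250 m while stopping
human over T_r+T_s: 0.0000·(0.0600+0.1000) = 0.0000 m
residual clearance needed = 0.1200+0.0150+0.0200 = 0.1550 m
S_min ≈ 0.0300+0.0250+0.0000+0.1550  ⇒  S_min = 21/100 m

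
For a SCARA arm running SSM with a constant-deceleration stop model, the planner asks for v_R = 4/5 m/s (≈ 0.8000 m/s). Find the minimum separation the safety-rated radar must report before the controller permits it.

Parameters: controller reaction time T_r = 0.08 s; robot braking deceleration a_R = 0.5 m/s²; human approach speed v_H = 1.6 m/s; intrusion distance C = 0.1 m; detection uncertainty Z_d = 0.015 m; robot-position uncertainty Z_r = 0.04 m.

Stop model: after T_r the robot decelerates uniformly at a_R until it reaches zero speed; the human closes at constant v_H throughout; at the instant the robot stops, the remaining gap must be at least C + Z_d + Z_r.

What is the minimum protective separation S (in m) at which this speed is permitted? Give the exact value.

S_min = 3547/1000 m = 3.5470 m

stop time T_s = (4/5)/(1/2) = 1.6000 s
reaction-phase robot travel = 0.8000·0.0800 = 0.0640 m
robot covers 0.8000·1.6000 − ½·0.5000·1.6000² = 0.6400 m while stopping
person approaches 1.6000·(0.0800+1.6000) = 2.6880 m
residual clearance needed = 0.1000+0.0150+0.0400 = 0.1550 m
S_min ≈ 0.0640+0.6400+2.6880+0.1550  ⇒  S_min = 3547/1000 m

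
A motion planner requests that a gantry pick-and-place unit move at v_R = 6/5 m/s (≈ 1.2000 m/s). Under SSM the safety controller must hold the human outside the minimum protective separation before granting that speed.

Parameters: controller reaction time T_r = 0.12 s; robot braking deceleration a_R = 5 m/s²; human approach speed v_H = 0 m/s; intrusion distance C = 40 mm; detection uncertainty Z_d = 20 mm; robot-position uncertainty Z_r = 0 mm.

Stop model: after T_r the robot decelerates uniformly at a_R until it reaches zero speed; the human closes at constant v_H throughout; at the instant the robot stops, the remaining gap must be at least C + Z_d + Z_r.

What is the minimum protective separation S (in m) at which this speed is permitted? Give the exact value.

braking lasts T_s = (6/5)/5 = 0.2400 s
robot covers v_R·T_r = 1.2000·0.1200 = 0.1440 m before braking
robot covers 1.2000·0.2400 − ½·5.0000·0.2400² = 0.1440 m while stopping
person approaches 0.0000·(0.1200+0.2400) = 0.0000 m
C+Z_d+Z_r = 0.0400+0.0200+0.0000 = 0.0600 m
S_min ≈ 0.1440+0.1440+0.0000+0.0600  ⇒  S_min = 87/250 m

S_min = 87/250 m = 0.3480 m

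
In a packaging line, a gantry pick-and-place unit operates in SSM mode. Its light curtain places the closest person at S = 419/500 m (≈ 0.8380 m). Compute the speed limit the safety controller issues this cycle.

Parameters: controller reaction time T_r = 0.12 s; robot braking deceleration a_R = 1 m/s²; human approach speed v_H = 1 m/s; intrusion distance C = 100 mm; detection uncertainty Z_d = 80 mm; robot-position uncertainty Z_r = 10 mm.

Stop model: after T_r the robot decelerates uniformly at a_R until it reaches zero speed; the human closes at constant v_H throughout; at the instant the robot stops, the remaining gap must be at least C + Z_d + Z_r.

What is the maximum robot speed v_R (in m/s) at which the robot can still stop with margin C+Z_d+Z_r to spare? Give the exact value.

collect terms ⇒ (1/2)·v_R² + (28/25)·v_R + (-66/125) = 0
  disc = (28/25)² − 4·(1/2)·(-66/125) = 1444/625 ; √disc = 38/25
  v_R = (−(28/25) + 38/25) / (2·(1/2)) = 2/5 m/s
check:
T_s = v_R/a_R = (2/5)/1 = 0.4000 s
robot in T_r: 0.4000·0.1200 = 0.0480 m
robot covers 0.4000·0.4000 − ½·1.0000·0.4000² = 0.0800 m while stopping
human over T_r+T_s: 1.0000·(0.1200+0.4000) = 0.5200 m
residual clearance needed = 0.1000+0.0800+0.0100 = 0.1900 m
sum ≈ 0.0480+0.0800+0.5200+0.1900 ≈ 0.8380 m = S ✓

v_R_max = 2/5 m/s = 0.4000 m/s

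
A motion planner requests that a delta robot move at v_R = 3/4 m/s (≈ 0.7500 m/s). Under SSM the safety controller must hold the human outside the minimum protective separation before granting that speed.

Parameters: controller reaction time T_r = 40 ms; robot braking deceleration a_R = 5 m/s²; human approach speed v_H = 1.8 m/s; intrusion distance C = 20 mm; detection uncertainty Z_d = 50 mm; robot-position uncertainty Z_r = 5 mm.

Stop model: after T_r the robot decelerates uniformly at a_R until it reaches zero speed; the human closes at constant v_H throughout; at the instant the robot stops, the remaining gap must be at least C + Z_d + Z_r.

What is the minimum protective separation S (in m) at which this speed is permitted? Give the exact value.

S_min = 2013/4000 m = 0.5032 m

braking lasts T_s = (3/4)/5 = 0.1500 s
robot covers v_R·T_r = 0.7500·0.0400 = 0.0300 m before braking
braking distance = 0.7500²/(2·5.0000) = 0.0563 m
person approaches 1.8000·(0.0400+0.1500) = 0.3420 m
margins: 0.0200+0.0500+0.0050 = 0.0750 m
S_min ≈ 0.0300+0.0563+0.3420+0.0750  ⇒  S_min = 2013/4000 m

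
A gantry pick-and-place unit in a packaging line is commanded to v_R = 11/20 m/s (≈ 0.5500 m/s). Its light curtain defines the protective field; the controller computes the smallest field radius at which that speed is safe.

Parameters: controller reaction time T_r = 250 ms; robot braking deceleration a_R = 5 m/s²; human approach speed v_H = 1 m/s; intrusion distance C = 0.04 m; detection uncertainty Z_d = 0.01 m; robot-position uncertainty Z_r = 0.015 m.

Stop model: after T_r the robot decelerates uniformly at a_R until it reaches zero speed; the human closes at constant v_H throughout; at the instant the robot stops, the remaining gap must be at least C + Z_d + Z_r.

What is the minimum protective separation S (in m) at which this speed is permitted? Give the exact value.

stop time T_s = (11/20)/5 = 0.1100 s
robot covers v_R·T_r = 0.5500·0.2500 = 0.1375 m before braking
robot covers 0.5500·0.1100 − ½·5.0000·0.1100² = 0.0302 m while stopping
person approaches 1.0000·(0.2500+0.1100) = 0.3600 m
margins: 0.0400+0.0100+0.0150 = 0.0650 m
S_min ≈ 0.1375+0.0302+0.3600+0.0650  ⇒  S_min = 2371/4000 m

S_min = 2371/4000 m = 0.5927 m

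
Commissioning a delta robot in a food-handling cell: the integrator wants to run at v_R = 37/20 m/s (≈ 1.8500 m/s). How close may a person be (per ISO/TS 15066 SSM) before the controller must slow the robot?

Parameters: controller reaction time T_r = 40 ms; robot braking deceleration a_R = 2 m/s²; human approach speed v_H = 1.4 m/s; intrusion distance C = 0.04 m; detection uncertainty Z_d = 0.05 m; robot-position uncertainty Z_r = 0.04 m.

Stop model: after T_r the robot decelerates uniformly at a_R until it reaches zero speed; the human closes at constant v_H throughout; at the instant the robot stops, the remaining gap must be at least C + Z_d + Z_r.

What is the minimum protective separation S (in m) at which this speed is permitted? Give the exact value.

T_s = v_R/a_R = (37/20)/2 = 0.9250 s
reaction-phase robot travel = 1.8500·0.0400 = 0.0740 m
braking distance = 1.8500²/(2·2.0000) = 0.8556 m
person approaches 1.4000·(0.0400+0.9250) = 1.3510 m
C+Z_d+Z_r = 0.0400+0.0500+0.0400 = 0.1300 m
S_min ≈ 0.0740+0.8556+1.3510+0.1300  ⇒  S_min = 3857/1600 m

S_min = 3857/1600 m = 2.4106 m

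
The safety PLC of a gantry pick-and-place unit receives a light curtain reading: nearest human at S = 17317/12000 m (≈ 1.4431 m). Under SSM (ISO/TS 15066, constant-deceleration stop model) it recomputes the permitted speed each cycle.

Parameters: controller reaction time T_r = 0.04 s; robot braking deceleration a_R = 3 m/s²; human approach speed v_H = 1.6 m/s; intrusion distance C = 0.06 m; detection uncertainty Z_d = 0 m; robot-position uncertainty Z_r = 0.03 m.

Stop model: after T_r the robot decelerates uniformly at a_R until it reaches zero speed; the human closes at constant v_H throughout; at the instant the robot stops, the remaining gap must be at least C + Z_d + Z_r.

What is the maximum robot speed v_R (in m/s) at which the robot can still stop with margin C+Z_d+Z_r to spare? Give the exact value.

v_R_max = 31/20 m/s = 1.5500 m/s

at the boundary: (1/6)·v² + (43/75)·v + (-15469/12000) = 0
  disc = (43/75)² − 4·(1/6)·(-15469/12000) = 11881/10000 ; √disc = 109/100
  v_R = (−(43/75) + 109/100) / (2·(1/6)) = 31/20 m/s
check:
braking lasts T_s = (31/20)/3 = 0.5167 s
reaction-phase robot travel = 1.5500·0.0400 = 0.0620 m
braking distance = 1.5500²/(2·3.0000) = 0.4004 m
human closes 1.6000·0.5567 = 0.8907 m
C+Z_d+Z_r = 0.0600+0.0000+0.0300 = 0.0900 m
sum ≈ 0.0620+0.4004+0.8907+0.0900 ≈ 1.4431 m = S ✓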